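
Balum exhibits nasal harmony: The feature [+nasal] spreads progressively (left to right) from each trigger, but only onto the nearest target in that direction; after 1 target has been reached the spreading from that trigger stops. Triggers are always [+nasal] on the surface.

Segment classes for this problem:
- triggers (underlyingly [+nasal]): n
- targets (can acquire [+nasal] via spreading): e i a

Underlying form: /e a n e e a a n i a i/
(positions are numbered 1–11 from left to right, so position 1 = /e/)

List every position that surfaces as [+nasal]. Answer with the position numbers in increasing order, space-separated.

From /n/ at 3 rightward: 4 /e/ → [+nasal]; bound reached.
From /n/ at 8 rightward: 9 /i/ → [+nasal]; bound reached.
Targets with no active source: positions 1 2 5 6 7 10 11 stay [-nasal].

3 4 8 9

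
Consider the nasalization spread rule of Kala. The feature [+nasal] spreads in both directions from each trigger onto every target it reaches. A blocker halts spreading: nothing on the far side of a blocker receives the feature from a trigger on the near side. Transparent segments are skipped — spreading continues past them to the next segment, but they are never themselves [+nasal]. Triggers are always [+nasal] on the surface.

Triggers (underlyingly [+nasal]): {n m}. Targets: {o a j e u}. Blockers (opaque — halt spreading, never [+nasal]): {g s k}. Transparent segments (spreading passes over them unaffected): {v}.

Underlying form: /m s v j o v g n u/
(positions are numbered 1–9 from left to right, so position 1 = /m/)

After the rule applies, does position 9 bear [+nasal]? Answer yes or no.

yes

From /m/ at 1 rightward: 2 /s/ blocks.
From /m/ at 1 leftward: word edge.
From /n/ at 8 rightward: 9 /u/ → [+nasal]; word edge.
From /n/ at 8 leftward: 7 /g/ blocks.
Targets with no active source: positions 4 5 stay [-nasal].
[+nasal] positions on the surface: 1 8 9.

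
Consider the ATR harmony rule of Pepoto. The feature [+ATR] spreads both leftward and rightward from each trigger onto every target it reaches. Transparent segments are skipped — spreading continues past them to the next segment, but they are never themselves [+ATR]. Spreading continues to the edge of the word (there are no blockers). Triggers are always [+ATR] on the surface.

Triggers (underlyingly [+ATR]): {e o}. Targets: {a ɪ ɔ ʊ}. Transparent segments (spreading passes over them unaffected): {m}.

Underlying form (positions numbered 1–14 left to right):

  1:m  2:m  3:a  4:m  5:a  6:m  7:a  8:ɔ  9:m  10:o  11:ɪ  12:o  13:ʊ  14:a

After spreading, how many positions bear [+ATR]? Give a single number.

From /o/ at 10 rightward: 11 /ɪ/ → [+ATR]; 12 /o/ is itself a trigger — this domain ends here.
From /o/ at 10 leftward: 9 /m/ transparent; 8 /ɔ/ → [+ATR]; 7 /a/ → [+ATR]; 6 /m/ transparent; 5 /a/ → [+ATR]; 4 /m/ transparent; 3 /a/ → [+ATR]; 2 /m/ transparent; 1 /m/ transparent; word edge.
From /o/ at 12 rightward: 13 /ʊ/ → [+ATR]; 14 /a/ → [+ATR]; word edge.
From /o/ at 12 leftward: 11 /ɪ/ → [+ATR]; 10 /o/ is itself a trigger — this domain ends here.
[+ATR] positions on the surface: 3 5 7 8 10 11 12 13 14.

9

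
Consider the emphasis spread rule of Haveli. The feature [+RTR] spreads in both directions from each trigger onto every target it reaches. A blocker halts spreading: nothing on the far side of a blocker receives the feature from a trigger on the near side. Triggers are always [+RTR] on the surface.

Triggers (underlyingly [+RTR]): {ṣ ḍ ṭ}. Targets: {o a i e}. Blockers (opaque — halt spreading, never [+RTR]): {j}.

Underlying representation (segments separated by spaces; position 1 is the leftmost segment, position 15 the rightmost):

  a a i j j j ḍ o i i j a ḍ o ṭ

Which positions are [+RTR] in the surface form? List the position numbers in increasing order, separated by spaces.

From /ḍ/ at 7 rightward: 8 /o/ → [+RTR]; 9 /i/ → [+RTR]; 10 /i/ → [+RTR]; 11 /j/ blocks.
From /ḍ/ at 7 leftward: 6 /j/ blocks.
From /ḍ/ at 13 rightward: 14 /o/ → [+RTR]; 15 /ṭ/ is itself a trigger — this domain ends here.
From /ḍ/ at 13 leftward: 12 /a/ → [+RTR]; 11 /j/ blocks.
From /ṭ/ at 15 rightward: word edge.
From /ṭ/ at 15 leftward: 14 /o/ → [+RTR]; 13 /ḍ/ is itself a trigger — this domain ends here.
Targets with no active source: positions 1 2 3 stay [-emphatic].

7 8 9 10 12 13 14 15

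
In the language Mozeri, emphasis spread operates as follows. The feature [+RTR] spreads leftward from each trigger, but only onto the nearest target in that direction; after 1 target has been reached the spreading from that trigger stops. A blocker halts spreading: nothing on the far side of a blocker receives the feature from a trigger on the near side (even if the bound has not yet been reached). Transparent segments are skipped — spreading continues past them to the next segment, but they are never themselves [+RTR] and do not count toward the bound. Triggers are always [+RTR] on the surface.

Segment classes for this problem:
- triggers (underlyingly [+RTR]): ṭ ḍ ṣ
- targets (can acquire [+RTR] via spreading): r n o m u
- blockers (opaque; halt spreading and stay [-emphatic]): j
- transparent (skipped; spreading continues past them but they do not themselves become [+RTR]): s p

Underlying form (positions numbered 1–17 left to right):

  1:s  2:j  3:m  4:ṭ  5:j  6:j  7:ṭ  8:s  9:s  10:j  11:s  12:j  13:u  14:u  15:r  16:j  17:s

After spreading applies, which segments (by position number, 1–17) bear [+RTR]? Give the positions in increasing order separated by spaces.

3 4 7

From /ṭ/ at 4 leftward: 3 /m/ → [+RTR]; bound reached.
From /ṭ/ at 7 leftward: 6 /j/ blocks.
Targets with no active source: positions 13 14 15 stay [-emphatic].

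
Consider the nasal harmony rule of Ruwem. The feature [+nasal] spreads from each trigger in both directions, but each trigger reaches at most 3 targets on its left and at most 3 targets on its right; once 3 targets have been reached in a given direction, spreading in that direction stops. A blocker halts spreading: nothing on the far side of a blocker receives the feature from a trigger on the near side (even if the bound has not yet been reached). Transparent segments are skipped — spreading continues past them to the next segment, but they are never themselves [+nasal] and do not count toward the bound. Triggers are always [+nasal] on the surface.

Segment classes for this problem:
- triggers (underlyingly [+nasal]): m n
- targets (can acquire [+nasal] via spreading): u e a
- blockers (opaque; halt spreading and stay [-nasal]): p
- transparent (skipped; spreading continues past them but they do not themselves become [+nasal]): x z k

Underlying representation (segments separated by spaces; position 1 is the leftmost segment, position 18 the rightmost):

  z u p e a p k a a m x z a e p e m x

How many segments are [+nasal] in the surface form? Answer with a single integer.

7

From /m/ at 10 rightward: 11 /x/ transparent; 12 /z/ transparent; 13 /a/ → [+nasal]; 14 /e/ → [+nasal]; 15 /p/ blocks.
From /m/ at 10 leftward: 9 /a/ → [+nasal]; 8 /a/ → [+nasal]; 7 /k/ transparent; 6 /p/ blocks.
From /m/ at 17 rightward: 18 /x/ transparent; word edge.
From /m/ at 17 leftward: 16 /e/ → [+nasal]; 15 /p/ blocks.
Targets with no active source: positions 2 4 5 stay [-nasal].
[+nasal] positions on the surface: 8 9 10 13 14 16 17.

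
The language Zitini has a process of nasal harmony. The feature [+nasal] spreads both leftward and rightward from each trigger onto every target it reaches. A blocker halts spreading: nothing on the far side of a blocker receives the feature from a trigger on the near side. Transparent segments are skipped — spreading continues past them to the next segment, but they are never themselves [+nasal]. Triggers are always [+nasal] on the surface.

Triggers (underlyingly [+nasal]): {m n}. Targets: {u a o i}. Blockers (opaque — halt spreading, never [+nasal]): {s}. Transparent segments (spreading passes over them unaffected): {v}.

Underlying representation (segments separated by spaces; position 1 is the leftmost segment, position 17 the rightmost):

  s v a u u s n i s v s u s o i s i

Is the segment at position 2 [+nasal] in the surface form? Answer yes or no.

From /n/ at 7 rightward: 8 /i/ → [+nasal]; 9 /s/ blocks.
From /n/ at 7 leftward: 6 /s/ blocks.
Targets with no active source: positions 3 4 5 12 14 15 17 stay [-nasal].
[+nasal] positions on the surface: 7 8.

no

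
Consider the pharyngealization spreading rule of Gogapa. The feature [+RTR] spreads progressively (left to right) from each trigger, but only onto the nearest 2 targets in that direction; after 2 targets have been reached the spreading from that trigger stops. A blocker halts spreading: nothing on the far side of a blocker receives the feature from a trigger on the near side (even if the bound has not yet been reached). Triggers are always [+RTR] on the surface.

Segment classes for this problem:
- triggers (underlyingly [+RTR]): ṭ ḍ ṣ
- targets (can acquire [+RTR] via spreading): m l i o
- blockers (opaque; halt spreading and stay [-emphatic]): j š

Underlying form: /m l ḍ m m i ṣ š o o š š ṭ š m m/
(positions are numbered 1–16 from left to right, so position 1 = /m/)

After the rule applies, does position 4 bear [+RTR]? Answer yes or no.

From /ḍ/ at 3 rightward: 4 /m/ → [+RTR]; 5 /m/ → [+RTR]; bound reached.
From /ṣ/ at 7 rightward: 8 /š/ blocks.
From /ṭ/ at 13 rightward: 14 /š/ blocks.
Targets with no active source: positions 1 2 6 9 10 15 16 stay [-emphatic].
[+RTR] positions on the surface: 3 4 5 7 13.

yes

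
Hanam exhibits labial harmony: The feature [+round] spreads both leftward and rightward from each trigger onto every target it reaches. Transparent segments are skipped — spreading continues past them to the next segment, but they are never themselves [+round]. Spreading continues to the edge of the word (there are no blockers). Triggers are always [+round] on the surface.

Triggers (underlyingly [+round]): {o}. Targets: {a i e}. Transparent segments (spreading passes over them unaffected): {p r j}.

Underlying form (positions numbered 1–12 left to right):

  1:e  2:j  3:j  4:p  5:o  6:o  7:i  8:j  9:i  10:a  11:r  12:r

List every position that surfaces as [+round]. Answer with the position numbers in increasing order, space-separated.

1 5 6 7 9 10

From /o/ at 5 rightward: 6 /o/ is itself a trigger — this domain ends here.
From /o/ at 5 leftward: 4 /p/ transparent; 3 /j/ transparent; 2 /j/ transparent; 1 /e/ → [+round]; word edge.
From /o/ at 6 rightward: 7 /i/ → [+round]; 8 /j/ transparent; 9 /i/ → [+round]; 10 /a/ → [+round]; 11 /r/ transparent; 12 /r/ transparent; word edge.
From /o/ at 6 leftward: 5 /o/ is itself a trigger — this domain ends here.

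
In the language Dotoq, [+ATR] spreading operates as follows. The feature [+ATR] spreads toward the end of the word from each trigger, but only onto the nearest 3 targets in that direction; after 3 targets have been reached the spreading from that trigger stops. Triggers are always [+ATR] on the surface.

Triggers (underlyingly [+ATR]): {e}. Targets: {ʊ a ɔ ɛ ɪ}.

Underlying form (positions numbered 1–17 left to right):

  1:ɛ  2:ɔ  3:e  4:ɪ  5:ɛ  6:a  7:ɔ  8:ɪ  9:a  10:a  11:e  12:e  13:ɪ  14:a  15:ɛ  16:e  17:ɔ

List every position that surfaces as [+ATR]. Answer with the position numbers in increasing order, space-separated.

3 4 5 6 11 12 13 14 15 16 17

From /e/ at 3 rightward: 4 /ɪ/ → [+ATR]; 5 /ɛ/ → [+ATR]; 6 /a/ → [+ATR]; bound reached.
From /e/ at 11 rightward: 12 /e/ is itself a trigger — this domain ends here.
From /e/ at 12 rightward: 13 /ɪ/ → [+ATR]; 14 /a/ → [+ATR]; 15 /ɛ/ → [+ATR]; bound reached.
From /e/ at 16 rightward: 17 /ɔ/ → [+ATR]; word edge.
Targets with no active source: positions 1 2 7 8 9 10 stay [-ATR].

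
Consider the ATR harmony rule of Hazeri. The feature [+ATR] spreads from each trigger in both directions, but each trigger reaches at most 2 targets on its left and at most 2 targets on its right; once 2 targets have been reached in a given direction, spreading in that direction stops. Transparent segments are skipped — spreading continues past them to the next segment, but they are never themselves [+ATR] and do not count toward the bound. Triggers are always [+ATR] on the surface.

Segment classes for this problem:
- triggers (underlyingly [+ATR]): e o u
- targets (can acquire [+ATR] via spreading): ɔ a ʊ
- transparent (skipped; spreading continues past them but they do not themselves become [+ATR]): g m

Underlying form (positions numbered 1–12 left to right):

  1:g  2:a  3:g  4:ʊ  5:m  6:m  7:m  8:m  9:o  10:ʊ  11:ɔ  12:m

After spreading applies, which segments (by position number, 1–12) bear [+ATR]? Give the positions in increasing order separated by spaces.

From /o/ at 9 rightward: 10 /ʊ/ → [+ATR]; 11 /ɔ/ → [+ATR]; bound reached.
From /o/ at 9 leftward: 8 /m/ transparent; 7 /m/ transparent; 6 /m/ transparent; 5 /m/ transparent; 4 /ʊ/ → [+ATR]; 3 /g/ transparent; 2 /a/ → [+ATR]; bound reached.

2 4 9 10 11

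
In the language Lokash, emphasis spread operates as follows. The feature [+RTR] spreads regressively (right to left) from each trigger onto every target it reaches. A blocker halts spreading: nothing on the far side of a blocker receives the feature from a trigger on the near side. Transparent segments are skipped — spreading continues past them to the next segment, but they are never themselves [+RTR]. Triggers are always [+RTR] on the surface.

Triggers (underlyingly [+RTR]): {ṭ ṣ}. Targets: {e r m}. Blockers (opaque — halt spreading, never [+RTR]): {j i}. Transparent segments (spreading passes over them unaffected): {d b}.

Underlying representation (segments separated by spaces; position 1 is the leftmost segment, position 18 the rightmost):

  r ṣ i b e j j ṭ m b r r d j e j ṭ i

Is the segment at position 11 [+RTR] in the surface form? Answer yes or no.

From /ṣ/ at 2 leftward: 1 /r/ → [+RTR]; word edge.
From /ṭ/ at 8 leftward: 7 /j/ blocks.
From /ṭ/ at 17 leftward: 16 /j/ blocks.
Targets with no active source: positions 5 9 11 12 15 stay [-emphatic].
[+RTR] positions on the surface: 1 2 8 17.

no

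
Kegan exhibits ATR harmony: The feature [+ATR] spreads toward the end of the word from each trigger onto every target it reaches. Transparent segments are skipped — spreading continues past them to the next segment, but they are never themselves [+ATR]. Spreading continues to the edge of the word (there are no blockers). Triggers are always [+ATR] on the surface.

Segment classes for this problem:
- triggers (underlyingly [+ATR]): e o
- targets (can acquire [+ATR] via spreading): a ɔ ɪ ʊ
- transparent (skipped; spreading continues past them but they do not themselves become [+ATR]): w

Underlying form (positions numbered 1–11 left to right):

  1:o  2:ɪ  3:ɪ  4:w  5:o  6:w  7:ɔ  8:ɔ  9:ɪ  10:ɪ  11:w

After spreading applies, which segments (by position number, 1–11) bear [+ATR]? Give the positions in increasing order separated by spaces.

1 2 3 5 7 8 9 10

From /o/ at 1 rightward: 2 /ɪ/ → [+ATR]; 3 /ɪ/ → [+ATR]; 4 /w/ transparent; 5 /o/ is itself a trigger — this domain ends here.
From /o/ at 5 rightward: 6 /w/ transparent; 7 /ɔ/ → [+ATR]; 8 /ɔ/ → [+ATR]; 9 /ɪ/ → [+ATR]; 10 /ɪ/ → [+ATR]; 11 /w/ transparent; word edge.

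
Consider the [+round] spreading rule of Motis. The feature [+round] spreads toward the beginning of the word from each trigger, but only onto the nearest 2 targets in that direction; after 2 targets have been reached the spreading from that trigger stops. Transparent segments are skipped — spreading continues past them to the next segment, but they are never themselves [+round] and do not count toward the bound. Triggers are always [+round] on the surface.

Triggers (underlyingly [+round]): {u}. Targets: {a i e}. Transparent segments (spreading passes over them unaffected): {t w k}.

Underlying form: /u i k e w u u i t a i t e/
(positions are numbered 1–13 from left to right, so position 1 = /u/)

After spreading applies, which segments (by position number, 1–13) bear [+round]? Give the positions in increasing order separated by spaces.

From /u/ at 1 leftward: word edge.
From /u/ at 6 leftward: 5 /w/ transparent; 4 /e/ → [+round]; 3 /k/ transparent; 2 /i/ → [+round]; bound reached.
From /u/ at 7 leftward: 6 /u/ is itself a trigger — this domain ends here.
Targets with no active source: positions 8 10 11 13 stay [-round].

1 2 4 6 7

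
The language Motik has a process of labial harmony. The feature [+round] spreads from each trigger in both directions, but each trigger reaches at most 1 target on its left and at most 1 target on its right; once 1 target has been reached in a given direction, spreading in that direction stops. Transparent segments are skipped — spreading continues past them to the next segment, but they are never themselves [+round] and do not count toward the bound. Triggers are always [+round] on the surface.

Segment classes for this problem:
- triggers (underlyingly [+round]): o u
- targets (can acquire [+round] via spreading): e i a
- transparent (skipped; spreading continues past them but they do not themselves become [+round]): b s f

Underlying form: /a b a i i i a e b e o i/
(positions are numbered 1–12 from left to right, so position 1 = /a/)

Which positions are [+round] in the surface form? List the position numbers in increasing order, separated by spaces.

From /o/ at 11 rightward: 12 /i/ → [+round]; bound reached.
From /o/ at 11 leftward: 10 /e/ → [+round]; bound reached.
Targets with no active source: positions 1 3 4 5 6 7 8 stay [-round].

10 11 12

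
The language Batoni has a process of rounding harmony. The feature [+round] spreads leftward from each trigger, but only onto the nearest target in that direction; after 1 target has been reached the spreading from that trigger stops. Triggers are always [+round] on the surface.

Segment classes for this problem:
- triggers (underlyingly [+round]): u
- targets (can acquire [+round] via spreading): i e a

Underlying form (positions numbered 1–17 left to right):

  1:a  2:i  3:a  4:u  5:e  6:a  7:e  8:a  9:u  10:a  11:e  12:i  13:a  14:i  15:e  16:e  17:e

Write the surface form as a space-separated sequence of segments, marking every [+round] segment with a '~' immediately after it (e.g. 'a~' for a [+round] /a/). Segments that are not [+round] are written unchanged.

a i a~ u~ e a e a~ u~ a e i a i e e e

From /u/ at 4 leftward: 3 /a/ → [+round]; bound reached.
From /u/ at 9 leftward: 8 /a/ → [+round]; bound reached.
Targets with no active source: positions 1 2 5 6 7 10 11 12 13 14 15 16 17 stay [-round].
[+round] positions on the surface: 3 4 8 9.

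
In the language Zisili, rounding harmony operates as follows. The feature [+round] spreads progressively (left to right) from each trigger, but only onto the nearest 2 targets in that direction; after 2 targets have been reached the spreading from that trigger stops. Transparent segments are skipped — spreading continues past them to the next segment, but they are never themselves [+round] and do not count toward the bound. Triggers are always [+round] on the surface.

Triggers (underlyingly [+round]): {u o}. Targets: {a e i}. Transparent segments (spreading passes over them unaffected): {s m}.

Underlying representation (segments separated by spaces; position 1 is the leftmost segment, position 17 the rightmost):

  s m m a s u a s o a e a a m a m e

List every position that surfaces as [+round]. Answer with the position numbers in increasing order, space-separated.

From /u/ at 6 rightward: 7 /a/ → [+round]; 8 /s/ transparent; 9 /o/ is itself a trigger — this domain ends here.
From /o/ at 9 rightward: 10 /a/ → [+round]; 11 /e/ → [+round]; bound reached.
Targets with no active source: positions 4 12 13 15 17 stay [-round].

6 7 9 10 11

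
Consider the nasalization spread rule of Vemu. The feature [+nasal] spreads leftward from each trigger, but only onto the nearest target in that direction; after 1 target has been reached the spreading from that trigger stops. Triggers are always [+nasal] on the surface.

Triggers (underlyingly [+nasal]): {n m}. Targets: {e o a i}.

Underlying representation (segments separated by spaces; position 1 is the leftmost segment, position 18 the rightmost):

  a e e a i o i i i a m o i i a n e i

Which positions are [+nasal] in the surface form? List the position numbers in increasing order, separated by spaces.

10 11 15 16

From /m/ at 11 leftward: 10 /a/ → [+nasal]; bound reached.
From /n/ at 16 leftward: 15 /a/ → [+nasal]; bound reached.
Targets with no active source: positions 1 2 3 4 5 6 7 8 9 12 13 14 17 18 stay [-nasal].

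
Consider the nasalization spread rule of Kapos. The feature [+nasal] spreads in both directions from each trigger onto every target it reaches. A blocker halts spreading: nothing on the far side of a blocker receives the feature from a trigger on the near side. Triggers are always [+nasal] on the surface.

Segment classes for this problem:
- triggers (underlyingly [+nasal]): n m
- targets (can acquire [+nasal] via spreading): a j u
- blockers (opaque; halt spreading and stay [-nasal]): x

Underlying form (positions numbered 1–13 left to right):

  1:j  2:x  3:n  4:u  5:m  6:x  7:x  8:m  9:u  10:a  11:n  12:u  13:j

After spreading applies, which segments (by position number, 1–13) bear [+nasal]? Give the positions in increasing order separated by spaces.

3 4 5 8 9 10 11 12 13

From /n/ at 3 rightward: 4 /u/ → [+nasal]; 5 /m/ is itself a trigger — this domain ends here.
From /n/ at 3 leftward: 2 /x/ blocks.
From /m/ at 5 rightward: 6 /x/ blocks.
From /m/ at 5 leftward: 4 /u/ → [+nasal]; 3 /n/ is itself a trigger — this domain ends here.
From /m/ at 8 rightward: 9 /u/ → [+nasal]; 10 /a/ → [+nasal]; 11 /n/ is itself a trigger — this domain ends here.
From /m/ at 8 leftward: 7 /x/ blocks.
From /n/ at 11 rightward: 12 /u/ → [+nasal]; 13 /j/ → [+nasal]; word edge.
From /n/ at 11 leftward: 10 /a/ → [+nasal]; 9 /u/ → [+nasal]; 8 /m/ is itself a trigger — this domain ends here.
Target with no active source: position 1 stays [-nasal].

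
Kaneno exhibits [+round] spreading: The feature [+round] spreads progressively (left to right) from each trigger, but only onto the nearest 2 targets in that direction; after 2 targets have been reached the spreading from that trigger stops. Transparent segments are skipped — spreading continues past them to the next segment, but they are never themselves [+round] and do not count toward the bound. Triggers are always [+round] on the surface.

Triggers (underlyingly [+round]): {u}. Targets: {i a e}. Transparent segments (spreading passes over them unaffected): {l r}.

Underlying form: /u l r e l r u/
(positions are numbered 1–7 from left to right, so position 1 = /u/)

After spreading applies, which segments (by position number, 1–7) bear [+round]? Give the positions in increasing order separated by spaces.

From /u/ at 1 rightward: 2 /l/ transparent; 3 /r/ transparent; 4 /e/ → [+round]; 5 /l/ transparent; 6 /r/ transparent; 7 /u/ is itself a trigger — this domain ends here.
From /u/ at 7 rightward: word edge.

1 4 7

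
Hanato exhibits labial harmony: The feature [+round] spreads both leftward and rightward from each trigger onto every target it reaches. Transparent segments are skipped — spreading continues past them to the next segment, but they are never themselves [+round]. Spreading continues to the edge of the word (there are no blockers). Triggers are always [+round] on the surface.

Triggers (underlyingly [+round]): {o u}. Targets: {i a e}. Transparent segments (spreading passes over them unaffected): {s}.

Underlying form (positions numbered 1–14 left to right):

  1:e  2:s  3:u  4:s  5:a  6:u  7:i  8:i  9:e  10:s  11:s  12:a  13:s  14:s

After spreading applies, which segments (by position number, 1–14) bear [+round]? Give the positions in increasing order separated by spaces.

1 3 5 6 7 8 9 12

From /u/ at 3 rightward: 4 /s/ transparent; 5 /a/ → [+round]; 6 /u/ is itself a trigger — this domain ends here.
From /u/ at 3 leftward: 2 /s/ transparent; 1 /e/ → [+round]; word edge.
From /u/ at 6 rightward: 7 /i/ → [+round]; 8 /i/ → [+round]; 9 /e/ → [+round]; 10 /s/ transparent; 11 /s/ transparent; 12 /a/ → [+round]; 13 /s/ transparent; 14 /s/ transparent; word edge.
From /u/ at 6 leftward: 5 /a/ → [+round]; 4 /s/ transparent; 3 /u/ is itself a trigger — this domain ends here.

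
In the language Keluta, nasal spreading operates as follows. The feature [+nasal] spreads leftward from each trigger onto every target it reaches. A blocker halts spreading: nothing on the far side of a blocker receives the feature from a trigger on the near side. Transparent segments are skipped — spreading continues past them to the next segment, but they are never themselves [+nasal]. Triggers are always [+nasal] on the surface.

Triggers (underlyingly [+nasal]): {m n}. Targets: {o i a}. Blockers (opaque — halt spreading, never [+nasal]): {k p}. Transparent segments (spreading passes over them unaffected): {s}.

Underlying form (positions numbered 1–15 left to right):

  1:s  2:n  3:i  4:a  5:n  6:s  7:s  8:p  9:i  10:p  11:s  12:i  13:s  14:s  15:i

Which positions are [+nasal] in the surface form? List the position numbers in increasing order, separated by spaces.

From /n/ at 2 leftward: 1 /s/ transparent; word edge.
From /n/ at 5 leftward: 4 /a/ → [+nasal]; 3 /i/ → [+nasal]; 2 /n/ is itself a trigger — this domain ends here.
Targets with no active source: positions 9 12 15 stay [-nasal].

2 3 4 5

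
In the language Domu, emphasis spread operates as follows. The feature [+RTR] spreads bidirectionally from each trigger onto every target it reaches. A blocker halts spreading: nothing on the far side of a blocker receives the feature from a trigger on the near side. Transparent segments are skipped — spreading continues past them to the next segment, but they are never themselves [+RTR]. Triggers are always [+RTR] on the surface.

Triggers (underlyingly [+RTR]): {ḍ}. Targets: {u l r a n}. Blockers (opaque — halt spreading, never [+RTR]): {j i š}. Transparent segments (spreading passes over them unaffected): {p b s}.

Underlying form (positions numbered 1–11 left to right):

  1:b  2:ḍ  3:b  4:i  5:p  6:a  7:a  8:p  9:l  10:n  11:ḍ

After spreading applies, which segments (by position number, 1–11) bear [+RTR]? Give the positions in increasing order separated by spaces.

From /ḍ/ at 2 rightward: 3 /b/ transparent; 4 /i/ blocks.
From /ḍ/ at 2 leftward: 1 /b/ transparent; word edge.
From /ḍ/ at 11 rightward: word edge.
From /ḍ/ at 11 leftward: 10 /n/ → [+RTR]; 9 /l/ → [+RTR]; 8 /p/ transparent; 7 /a/ → [+RTR]; 6 /a/ → [+RTR]; 5 /p/ transparent; 4 /i/ blocks.

2 6 7 9 10 11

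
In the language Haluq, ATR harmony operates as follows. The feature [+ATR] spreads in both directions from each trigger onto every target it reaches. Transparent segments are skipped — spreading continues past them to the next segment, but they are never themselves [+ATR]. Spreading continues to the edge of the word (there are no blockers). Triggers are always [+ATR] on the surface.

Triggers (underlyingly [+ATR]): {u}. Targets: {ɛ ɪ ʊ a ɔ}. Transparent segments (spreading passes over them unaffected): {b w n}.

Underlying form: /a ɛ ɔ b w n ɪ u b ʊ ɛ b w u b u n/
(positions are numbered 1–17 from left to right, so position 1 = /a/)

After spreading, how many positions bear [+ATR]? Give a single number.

9

From /u/ at 8 rightward: 9 /b/ transparent; 10 /ʊ/ → [+ATR]; 11 /ɛ/ → [+ATR]; 12 /b/ transparent; 13 /w/ transparent; 14 /u/ is itself a trigger — this domain ends here.
From /u/ at 8 leftward: 7 /ɪ/ → [+ATR]; 6 /n/ transparent; 5 /w/ transparent; 4 /b/ transparent; 3 /ɔ/ → [+ATR]; 2 /ɛ/ → [+ATR]; 1 /a/ → [+ATR]; word edge.
From /u/ at 14 rightward: 15 /b/ transparent; 16 /u/ is itself a trigger — this domain ends here.
From /u/ at 14 leftward: 13 /w/ transparent; 12 /b/ transparent; 11 /ɛ/ → [+ATR]; 10 /ʊ/ → [+ATR]; 9 /b/ transparent; 8 /u/ is itself a trigger — this domain ends here.
From /u/ at 16 rightward: 17 /n/ transparent; word edge.
From /u/ at 16 leftward: 15 /b/ transparent; 14 /u/ is itself a trigger — this domain ends here.
[+ATR] positions on the surface: 1 2 3 7 8 10 11 14 16.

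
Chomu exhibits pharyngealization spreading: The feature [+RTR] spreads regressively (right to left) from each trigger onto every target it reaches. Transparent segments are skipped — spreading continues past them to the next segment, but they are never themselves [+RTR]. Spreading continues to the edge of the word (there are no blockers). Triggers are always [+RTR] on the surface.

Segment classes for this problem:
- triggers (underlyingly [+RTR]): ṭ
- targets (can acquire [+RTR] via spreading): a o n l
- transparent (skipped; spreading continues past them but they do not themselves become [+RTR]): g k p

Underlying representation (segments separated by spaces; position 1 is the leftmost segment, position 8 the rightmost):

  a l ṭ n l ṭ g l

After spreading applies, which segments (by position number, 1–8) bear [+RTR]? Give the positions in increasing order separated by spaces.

From /ṭ/ at 3 leftward: 2 /l/ → [+RTR]; 1 /a/ → [+RTR]; word edge.
From /ṭ/ at 6 leftward: 5 /l/ → [+RTR]; 4 /n/ → [+RTR]; 3 /ṭ/ is itself a trigger — this domain ends here.
Target with no active source: position 8 stays [-emphatic].

1 2 3 4 5 6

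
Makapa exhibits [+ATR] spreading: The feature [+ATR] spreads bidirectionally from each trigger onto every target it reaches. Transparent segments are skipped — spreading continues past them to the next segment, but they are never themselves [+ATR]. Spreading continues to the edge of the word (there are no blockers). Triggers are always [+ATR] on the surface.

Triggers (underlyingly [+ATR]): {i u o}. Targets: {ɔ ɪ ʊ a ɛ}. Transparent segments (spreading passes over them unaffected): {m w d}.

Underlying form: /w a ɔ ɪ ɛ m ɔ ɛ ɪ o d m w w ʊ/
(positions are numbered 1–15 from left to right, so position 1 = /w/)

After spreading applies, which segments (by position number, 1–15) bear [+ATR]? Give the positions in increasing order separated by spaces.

2 3 4 5 7 8 9 10 15

From /o/ at 10 rightward: 11 /d/ transparent; 12 /m/ transparent; 13 /w/ transparent; 14 /w/ transparent; 15 /ʊ/ → [+ATR]; word edge.
From /o/ at 10 leftward: 9 /ɪ/ → [+ATR]; 8 /ɛ/ → [+ATR]; 7 /ɔ/ → [+ATR]; 6 /m/ transparent; 5 /ɛ/ → [+ATR]; 4 /ɪ/ → [+ATR]; 3 /ɔ/ → [+ATR]; 2 /a/ → [+ATR]; 1 /w/ transparent; word edge.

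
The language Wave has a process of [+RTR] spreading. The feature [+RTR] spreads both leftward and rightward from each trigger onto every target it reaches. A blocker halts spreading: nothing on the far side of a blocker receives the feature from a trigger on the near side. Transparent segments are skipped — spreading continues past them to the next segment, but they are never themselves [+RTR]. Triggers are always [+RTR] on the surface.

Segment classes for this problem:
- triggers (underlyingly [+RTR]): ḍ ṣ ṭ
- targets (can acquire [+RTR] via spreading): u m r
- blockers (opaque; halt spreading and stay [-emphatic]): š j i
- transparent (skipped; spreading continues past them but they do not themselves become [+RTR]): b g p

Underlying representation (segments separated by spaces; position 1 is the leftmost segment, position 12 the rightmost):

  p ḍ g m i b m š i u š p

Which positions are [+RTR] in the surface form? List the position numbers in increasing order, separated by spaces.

From /ḍ/ at 2 rightward: 3 /g/ transparent; 4 /m/ → [+RTR]; 5 /i/ blocks.
From /ḍ/ at 2 leftward: 1 /p/ transparent; word edge.
Targets with no active source: positions 7 10 stay [-emphatic].

2 4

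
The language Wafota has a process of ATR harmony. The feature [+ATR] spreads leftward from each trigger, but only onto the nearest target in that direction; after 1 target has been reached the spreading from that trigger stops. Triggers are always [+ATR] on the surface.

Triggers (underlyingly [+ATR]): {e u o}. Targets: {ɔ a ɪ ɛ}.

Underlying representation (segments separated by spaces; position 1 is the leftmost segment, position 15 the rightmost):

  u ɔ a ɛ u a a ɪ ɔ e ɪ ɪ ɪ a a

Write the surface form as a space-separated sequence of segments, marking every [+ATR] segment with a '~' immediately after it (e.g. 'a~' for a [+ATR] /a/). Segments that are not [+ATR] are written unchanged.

u~ ɔ a ɛ~ u~ a a ɪ ɔ~ e~ ɪ ɪ ɪ a a

From /u/ at 1 leftward: word edge.
From /u/ at 5 leftward: 4 /ɛ/ → [+ATR]; bound reached.
From /e/ at 10 leftward: 9 /ɔ/ → [+ATR]; bound reached.
Targets with no active source: positions 2 3 6 7 8 11 12 13 14 15 stay [-ATR].
[+ATR] positions on the surface: 1 4 5 9 10.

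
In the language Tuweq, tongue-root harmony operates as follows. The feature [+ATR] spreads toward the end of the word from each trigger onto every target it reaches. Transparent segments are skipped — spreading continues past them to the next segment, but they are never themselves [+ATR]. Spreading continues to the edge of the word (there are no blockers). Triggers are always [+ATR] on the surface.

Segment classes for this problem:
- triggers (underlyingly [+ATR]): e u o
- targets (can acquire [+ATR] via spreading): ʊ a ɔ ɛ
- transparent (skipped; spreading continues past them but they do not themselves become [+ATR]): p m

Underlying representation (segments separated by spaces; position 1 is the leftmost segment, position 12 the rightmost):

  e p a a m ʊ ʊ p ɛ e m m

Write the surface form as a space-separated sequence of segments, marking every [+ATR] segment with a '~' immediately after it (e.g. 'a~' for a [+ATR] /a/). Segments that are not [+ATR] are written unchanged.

e~ p a~ a~ m ʊ~ ʊ~ p ɛ~ e~ m m

From /e/ at 1 rightward: 2 /p/ transparent; 3 /a/ → [+ATR]; 4 /a/ → [+ATR]; 5 /m/ transparent; 6 /ʊ/ → [+ATR]; 7 /ʊ/ → [+ATR]; 8 /p/ transparent; 9 /ɛ/ → [+ATR]; 10 /e/ is itself a trigger — this domain ends here.
From /e/ at 10 rightward: 11 /m/ transparent; 12 /m/ transparent; word edge.
[+ATR] positions on the surface: 1 3 4 6 7 9 10.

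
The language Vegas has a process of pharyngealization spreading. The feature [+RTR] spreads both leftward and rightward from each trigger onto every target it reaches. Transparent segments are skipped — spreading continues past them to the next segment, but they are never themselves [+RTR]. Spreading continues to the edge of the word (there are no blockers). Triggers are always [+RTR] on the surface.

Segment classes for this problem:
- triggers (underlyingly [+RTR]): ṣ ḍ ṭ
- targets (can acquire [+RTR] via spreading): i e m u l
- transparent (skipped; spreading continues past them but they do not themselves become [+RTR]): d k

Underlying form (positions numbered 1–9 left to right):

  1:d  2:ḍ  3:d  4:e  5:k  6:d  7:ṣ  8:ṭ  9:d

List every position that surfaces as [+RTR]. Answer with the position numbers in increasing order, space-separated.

From /ḍ/ at 2 rightward: 3 /d/ transparent; 4 /e/ → [+RTR]; 5 /k/ transparent; 6 /d/ transparent; 7 /ṣ/ is itself a trigger — this domain ends here.
From /ḍ/ at 2 leftward: 1 /d/ transparent; word edge.
From /ṣ/ at 7 rightward: 8 /ṭ/ is itself a trigger — this domain ends here.
From /ṣ/ at 7 leftward: 6 /d/ transparent; 5 /k/ transparent; 4 /e/ → [+RTR]; 3 /d/ transparent; 2 /ḍ/ is itself a trigger — this domain ends here.
From /ṭ/ at 8 rightward: 9 /d/ transparent; word edge.
From /ṭ/ at 8 leftward: 7 /ṣ/ is itself a trigger — this domain ends here.

2 4 7 8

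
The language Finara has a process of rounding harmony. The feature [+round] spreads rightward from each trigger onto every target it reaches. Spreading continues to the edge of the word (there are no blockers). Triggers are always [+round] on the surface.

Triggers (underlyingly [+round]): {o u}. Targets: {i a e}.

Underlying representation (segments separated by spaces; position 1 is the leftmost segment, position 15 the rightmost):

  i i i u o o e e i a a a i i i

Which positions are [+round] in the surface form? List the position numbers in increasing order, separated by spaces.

From /u/ at 4 rightward: 5 /o/ is itself a trigger — this domain ends here.
From /o/ at 5 rightward: 6 /o/ is itself a trigger — this domain ends here.
From /o/ at 6 rightward: 7 /e/ → [+round]; 8 /e/ → [+round]; 9 /i/ → [+round]; 10 /a/ → [+round]; 11 /a/ → [+round]; 12 /a/ → [+round]; 13 /i/ → [+round]; 14 /i/ → [+round]; 15 /i/ → [+round]; word edge.
Targets with no active source: positions 1 2 3 stay [-round].

4 5 6 7 8 9 10 11 12 13 14 15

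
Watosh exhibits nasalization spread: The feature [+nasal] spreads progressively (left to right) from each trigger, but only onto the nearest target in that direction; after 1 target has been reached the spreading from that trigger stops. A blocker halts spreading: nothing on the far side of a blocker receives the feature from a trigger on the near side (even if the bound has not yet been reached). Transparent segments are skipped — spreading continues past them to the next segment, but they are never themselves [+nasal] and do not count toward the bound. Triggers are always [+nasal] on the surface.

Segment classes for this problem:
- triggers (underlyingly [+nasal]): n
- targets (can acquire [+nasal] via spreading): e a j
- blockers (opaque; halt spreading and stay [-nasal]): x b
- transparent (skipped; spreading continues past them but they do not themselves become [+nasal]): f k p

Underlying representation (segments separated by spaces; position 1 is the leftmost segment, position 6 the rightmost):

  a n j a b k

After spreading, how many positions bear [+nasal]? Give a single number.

2

From /n/ at 2 rightward: 3 /j/ → [+nasal]; bound reached.
Targets with no active source: positions 1 4 stay [-nasal].
[+nasal] positions on the surface: 2 3.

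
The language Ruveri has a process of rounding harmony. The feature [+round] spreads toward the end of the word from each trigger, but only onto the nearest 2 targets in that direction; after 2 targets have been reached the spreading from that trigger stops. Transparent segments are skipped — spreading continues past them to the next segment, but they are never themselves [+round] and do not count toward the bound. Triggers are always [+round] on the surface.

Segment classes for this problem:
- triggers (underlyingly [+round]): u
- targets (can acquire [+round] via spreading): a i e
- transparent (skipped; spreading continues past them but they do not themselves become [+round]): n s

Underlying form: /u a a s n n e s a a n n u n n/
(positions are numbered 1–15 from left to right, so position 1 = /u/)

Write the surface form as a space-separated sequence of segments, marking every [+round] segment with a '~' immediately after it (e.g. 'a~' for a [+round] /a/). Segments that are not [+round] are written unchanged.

u~ a~ a~ s n n e s a a n n u~ n n

From /u/ at 1 rightward: 2 /a/ → [+round]; 3 /a/ → [+round]; bound reached.
From /u/ at 13 rightward: 14 /n/ transparent; 15 /n/ transparent; word edge.
Targets with no active source: positions 7 9 10 stay [-round].
[+round] positions on the surface: 1 2 3 13.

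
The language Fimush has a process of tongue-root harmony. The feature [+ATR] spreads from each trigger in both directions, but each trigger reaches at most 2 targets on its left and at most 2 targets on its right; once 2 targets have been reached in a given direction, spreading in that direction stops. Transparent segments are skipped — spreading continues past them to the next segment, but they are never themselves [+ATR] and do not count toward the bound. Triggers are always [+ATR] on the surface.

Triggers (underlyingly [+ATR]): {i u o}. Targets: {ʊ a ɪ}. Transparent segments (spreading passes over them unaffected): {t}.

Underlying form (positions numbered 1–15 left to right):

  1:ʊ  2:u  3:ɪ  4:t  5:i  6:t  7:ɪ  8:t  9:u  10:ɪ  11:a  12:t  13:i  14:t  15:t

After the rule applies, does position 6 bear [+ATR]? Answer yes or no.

From /u/ at 2 rightward: 3 /ɪ/ → [+ATR]; 4 /t/ transparent; 5 /i/ is itself a trigger — this domain ends here.
From /u/ at 2 leftward: 1 /ʊ/ → [+ATR]; word edge.
From /i/ at 5 rightward: 6 /t/ transparent; 7 /ɪ/ → [+ATR]; 8 /t/ transparent; 9 /u/ is itself a trigger — this domain ends here.
From /i/ at 5 leftward: 4 /t/ transparent; 3 /ɪ/ → [+ATR]; 2 /u/ is itself a trigger — this domain ends here.
From /u/ at 9 rightward: 10 /ɪ/ → [+ATR]; 11 /a/ → [+ATR]; bound reached.
From /u/ at 9 leftward: 8 /t/ transparent; 7 /ɪ/ → [+ATR]; 6 /t/ transparent; 5 /i/ is itself a trigger — this domain ends here.
From /i/ at 13 rightward: 14 /t/ transparent; 15 /t/ transparent; word edge.
From /i/ at 13 leftward: 12 /t/ transparent; 11 /a/ → [+ATR]; 10 /ɪ/ → [+ATR]; bound reached.
[+ATR] positions on the surface: 1 2 3 5 7 9 10 11 13.

no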